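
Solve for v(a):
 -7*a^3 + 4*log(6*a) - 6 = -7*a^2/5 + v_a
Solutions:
 v(a) = C1 - 7*a^4/4 + 7*a^3/15 + 4*a*log(a) - 10*a + 4*a*log(6)


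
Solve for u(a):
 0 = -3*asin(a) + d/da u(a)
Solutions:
 u(a) = C1 + 3*a*asin(a) + 3*sqrt(1 - a^2)


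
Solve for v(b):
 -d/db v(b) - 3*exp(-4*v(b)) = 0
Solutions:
 v(b) = log(-I*(C1 - 12*b)^(1/4))
 v(b) = log(I*(C1 - 12*b)^(1/4))
 v(b) = log(-(C1 - 12*b)^(1/4))
 v(b) = log(C1 - 12*b)/4


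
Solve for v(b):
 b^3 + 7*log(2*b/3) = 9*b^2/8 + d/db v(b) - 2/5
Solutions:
 v(b) = C1 + b^4/4 - 3*b^3/8 + 7*b*log(b) - 7*b*log(3) - 33*b/5 + 7*b*log(2)


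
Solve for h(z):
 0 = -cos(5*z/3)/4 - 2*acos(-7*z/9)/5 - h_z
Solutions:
 h(z) = C1 - 2*z*acos(-7*z/9)/5 - 2*sqrt(81 - 49*z^2)/35 - 3*sin(5*z/3)/20


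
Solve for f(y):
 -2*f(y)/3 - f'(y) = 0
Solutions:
 f(y) = C1*exp(-2*y/3)


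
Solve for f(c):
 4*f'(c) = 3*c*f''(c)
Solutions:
 f(c) = C1 + C2*c^(7/3)


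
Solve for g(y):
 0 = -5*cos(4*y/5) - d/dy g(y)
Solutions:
 g(y) = C1 - 25*sin(4*y/5)/4


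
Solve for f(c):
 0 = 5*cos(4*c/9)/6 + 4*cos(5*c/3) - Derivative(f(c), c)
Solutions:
 f(c) = C1 + 15*sin(4*c/9)/8 + 12*sin(5*c/3)/5


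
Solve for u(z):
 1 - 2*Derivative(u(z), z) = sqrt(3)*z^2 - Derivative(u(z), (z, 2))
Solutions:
 u(z) = C1 + C2*exp(2*z) - sqrt(3)*z^3/6 - sqrt(3)*z^2/4 - sqrt(3)*z/4 + z/2


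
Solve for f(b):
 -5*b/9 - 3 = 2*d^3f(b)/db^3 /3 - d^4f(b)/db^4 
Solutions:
 f(b) = C1 + C2*b + C3*b^2 + C4*exp(2*b/3) - 5*b^4/144 - 23*b^3/24


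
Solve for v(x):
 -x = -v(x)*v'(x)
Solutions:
 v(x) = -sqrt(C1 + x^2)
 v(x) = sqrt(C1 + x^2)


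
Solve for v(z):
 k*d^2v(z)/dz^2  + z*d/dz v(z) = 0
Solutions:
 v(z) = C1 + C2*sqrt(k)*erf(sqrt(2)*z*sqrt(1/k)/2)


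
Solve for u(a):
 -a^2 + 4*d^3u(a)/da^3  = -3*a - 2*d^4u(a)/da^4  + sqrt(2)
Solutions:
 u(a) = C1 + C2*a + C3*a^2 + C4*exp(-2*a) + a^5/240 - a^4/24 + a^3*(sqrt(2) + 2)/24


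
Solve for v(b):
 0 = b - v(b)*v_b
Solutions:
 v(b) = -sqrt(C1 + b^2)
 v(b) = sqrt(C1 + b^2)


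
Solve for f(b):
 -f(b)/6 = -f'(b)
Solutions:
 f(b) = C1*exp(b/6)


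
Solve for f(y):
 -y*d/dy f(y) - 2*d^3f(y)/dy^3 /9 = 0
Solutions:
 f(y) = C1 + Integral(C2*airyai(-6^(2/3)*y/2) + C3*airybi(-6^(2/3)*y/2), y)


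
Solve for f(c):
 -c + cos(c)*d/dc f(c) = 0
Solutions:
 f(c) = C1 + Integral(c/cos(c), c)


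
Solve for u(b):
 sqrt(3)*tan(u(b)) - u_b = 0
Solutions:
 u(b) = pi - asin(C1*exp(sqrt(3)*b))
 u(b) = asin(C1*exp(sqrt(3)*b))


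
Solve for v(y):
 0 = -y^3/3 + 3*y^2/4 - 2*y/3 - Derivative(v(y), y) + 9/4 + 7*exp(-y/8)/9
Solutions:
 v(y) = C1 - y^4/12 + y^3/4 - y^2/3 + 9*y/4 - 56*exp(-y/8)/9


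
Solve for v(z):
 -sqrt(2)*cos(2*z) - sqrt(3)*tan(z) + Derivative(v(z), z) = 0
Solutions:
 v(z) = C1 - sqrt(3)*log(cos(z)) + sqrt(2)*sin(2*z)/2


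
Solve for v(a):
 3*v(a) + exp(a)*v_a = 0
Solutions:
 v(a) = C1*exp(3*exp(-a))


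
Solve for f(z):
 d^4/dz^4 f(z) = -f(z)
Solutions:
 f(z) = (C1*sin(sqrt(2)*z/2) + C2*cos(sqrt(2)*z/2))*exp(-sqrt(2)*z/2) + (C3*sin(sqrt(2)*z/2) + C4*cos(sqrt(2)*z/2))*exp(sqrt(2)*z/2)


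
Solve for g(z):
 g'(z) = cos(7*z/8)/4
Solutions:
 g(z) = C1 + 2*sin(7*z/8)/7


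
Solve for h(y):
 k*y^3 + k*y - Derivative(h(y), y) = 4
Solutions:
 h(y) = C1 + k*y^4/4 + k*y^2/2 - 4*y


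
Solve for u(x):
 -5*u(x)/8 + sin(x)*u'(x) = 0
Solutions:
 u(x) = C1*(cos(x) - 1)^(5/16)/(cos(x) + 1)^(5/16)


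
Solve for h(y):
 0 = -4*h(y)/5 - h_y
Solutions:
 h(y) = C1*exp(-4*y/5)


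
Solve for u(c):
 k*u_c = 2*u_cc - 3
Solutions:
 u(c) = C1 + C2*exp(c*k/2) - 3*c/k


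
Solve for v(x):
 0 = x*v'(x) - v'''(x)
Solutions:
 v(x) = C1 + Integral(C2*airyai(x) + C3*airybi(x), x)


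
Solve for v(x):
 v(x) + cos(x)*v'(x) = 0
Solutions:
 v(x) = C1*sqrt(sin(x) - 1)/sqrt(sin(x) + 1)


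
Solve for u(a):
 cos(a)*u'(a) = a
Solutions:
 u(a) = C1 + Integral(a/cos(a), a)


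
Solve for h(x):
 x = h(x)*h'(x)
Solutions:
 h(x) = -sqrt(C1 + x^2)
 h(x) = sqrt(C1 + x^2)


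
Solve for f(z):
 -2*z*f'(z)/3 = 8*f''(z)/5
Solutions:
 f(z) = C1 + C2*erf(sqrt(30)*z/12)


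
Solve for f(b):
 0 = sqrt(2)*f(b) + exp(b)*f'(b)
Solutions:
 f(b) = C1*exp(sqrt(2)*exp(-b))


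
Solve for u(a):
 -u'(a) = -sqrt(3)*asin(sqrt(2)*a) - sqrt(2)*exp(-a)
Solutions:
 u(a) = C1 + sqrt(3)*a*asin(sqrt(2)*a) + sqrt(6)*sqrt(1 - 2*a^2)/2 - sqrt(2)*exp(-a)


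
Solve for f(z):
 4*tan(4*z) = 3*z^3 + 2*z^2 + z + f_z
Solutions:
 f(z) = C1 - 3*z^4/4 - 2*z^3/3 - z^2/2 - log(cos(4*z))


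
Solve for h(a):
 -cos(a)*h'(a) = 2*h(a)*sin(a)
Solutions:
 h(a) = C1*cos(a)^2


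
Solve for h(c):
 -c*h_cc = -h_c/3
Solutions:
 h(c) = C1 + C2*c^(4/3)


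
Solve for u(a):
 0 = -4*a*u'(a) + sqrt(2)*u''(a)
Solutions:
 u(a) = C1 + C2*erfi(2^(1/4)*a)


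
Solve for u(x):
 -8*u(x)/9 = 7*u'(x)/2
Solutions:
 u(x) = C1*exp(-16*x/63)


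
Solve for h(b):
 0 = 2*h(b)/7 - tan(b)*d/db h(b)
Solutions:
 h(b) = C1*sin(b)^(2/7)


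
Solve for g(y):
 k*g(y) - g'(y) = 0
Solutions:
 g(y) = C1*exp(k*y)


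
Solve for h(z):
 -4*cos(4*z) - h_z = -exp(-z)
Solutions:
 h(z) = C1 - sin(4*z) - exp(-z)


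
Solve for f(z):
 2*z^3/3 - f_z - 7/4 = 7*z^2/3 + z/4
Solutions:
 f(z) = C1 + z^4/6 - 7*z^3/9 - z^2/8 - 7*z/4


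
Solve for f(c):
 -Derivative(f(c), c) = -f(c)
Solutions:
 f(c) = C1*exp(c)


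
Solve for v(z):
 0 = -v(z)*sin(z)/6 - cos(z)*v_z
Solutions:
 v(z) = C1*cos(z)^(1/6)


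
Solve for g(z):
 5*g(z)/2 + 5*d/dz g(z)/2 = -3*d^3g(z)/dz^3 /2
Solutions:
 g(z) = C1*exp(10^(1/3)*z*(-2*5^(1/3)/(9 + sqrt(101))^(1/3) + 2^(1/3)*(9 + sqrt(101))^(1/3))/12)*sin(10^(1/3)*sqrt(3)*z*(2*5^(1/3)/(9 + sqrt(101))^(1/3) + 2^(1/3)*(9 + sqrt(101))^(1/3))/12) + C2*exp(10^(1/3)*z*(-2*5^(1/3)/(9 + sqrt(101))^(1/3) + 2^(1/3)*(9 + sqrt(101))^(1/3))/12)*cos(10^(1/3)*sqrt(3)*z*(2*5^(1/3)/(9 + sqrt(101))^(1/3) + 2^(1/3)*(9 + sqrt(101))^(1/3))/12) + C3*exp(-10^(1/3)*z*(-2*5^(1/3)/(9 + sqrt(101))^(1/3) + 2^(1/3)*(9 + sqrt(101))^(1/3))/6)


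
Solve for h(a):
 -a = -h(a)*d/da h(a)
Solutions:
 h(a) = -sqrt(C1 + a^2)
 h(a) = sqrt(C1 + a^2)


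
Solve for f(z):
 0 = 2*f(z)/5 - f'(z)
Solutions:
 f(z) = C1*exp(2*z/5)


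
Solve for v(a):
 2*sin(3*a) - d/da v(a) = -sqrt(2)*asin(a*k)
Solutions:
 v(a) = C1 + sqrt(2)*Piecewise((a*asin(a*k) + sqrt(-a^2*k^2 + 1)/k, Ne(k, 0)), (0, True)) - 2*cos(3*a)/3


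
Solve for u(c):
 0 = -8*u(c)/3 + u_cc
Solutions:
 u(c) = C1*exp(-2*sqrt(6)*c/3) + C2*exp(2*sqrt(6)*c/3)


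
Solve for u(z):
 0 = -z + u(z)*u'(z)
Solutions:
 u(z) = -sqrt(C1 + z^2)
 u(z) = sqrt(C1 + z^2)


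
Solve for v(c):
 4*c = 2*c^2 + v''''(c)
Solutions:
 v(c) = C1 + C2*c + C3*c^2 + C4*c^3 - c^6/180 + c^5/30


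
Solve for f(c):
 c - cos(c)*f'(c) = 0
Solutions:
 f(c) = C1 + Integral(c/cos(c), c)


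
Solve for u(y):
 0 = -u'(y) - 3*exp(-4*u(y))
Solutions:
 u(y) = log(-I*(C1 - 12*y)^(1/4))
 u(y) = log(I*(C1 - 12*y)^(1/4))
 u(y) = log(-(C1 - 12*y)^(1/4))
 u(y) = log(C1 - 12*y)/4


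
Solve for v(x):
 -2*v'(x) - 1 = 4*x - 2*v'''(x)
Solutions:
 v(x) = C1 + C2*exp(-x) + C3*exp(x) - x^2 - x/2


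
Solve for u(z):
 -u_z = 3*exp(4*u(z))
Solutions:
 u(z) = log(-I*(1/(C1 + 12*z))^(1/4))
 u(z) = log(I*(1/(C1 + 12*z))^(1/4))
 u(z) = log(-(1/(C1 + 12*z))^(1/4))
 u(z) = log(1/(C1 + 12*z))/4


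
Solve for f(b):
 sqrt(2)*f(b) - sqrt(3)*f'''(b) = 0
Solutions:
 f(b) = C3*exp(2^(1/6)*3^(5/6)*b/3) + (C1*sin(2^(1/6)*3^(1/3)*b/2) + C2*cos(2^(1/6)*3^(1/3)*b/2))*exp(-2^(1/6)*3^(5/6)*b/6)


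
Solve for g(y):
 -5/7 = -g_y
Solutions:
 g(y) = C1 + 5*y/7


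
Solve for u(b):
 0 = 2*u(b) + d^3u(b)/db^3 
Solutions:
 u(b) = C3*exp(-2^(1/3)*b) + (C1*sin(2^(1/3)*sqrt(3)*b/2) + C2*cos(2^(1/3)*sqrt(3)*b/2))*exp(2^(1/3)*b/2)


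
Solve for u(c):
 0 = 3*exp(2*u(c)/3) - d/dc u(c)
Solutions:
 u(c) = 3*log(-sqrt(-1/(C1 + 3*c))) - 3*log(2) + 3*log(6)/2
 u(c) = 3*log(-1/(C1 + 3*c))/2 - 3*log(2) + 3*log(6)/2


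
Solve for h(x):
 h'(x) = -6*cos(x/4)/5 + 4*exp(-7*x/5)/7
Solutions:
 h(x) = C1 - 24*sin(x/4)/5 - 20*exp(-7*x/5)/49


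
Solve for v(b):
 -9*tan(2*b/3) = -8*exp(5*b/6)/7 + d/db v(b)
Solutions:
 v(b) = C1 + 48*exp(5*b/6)/35 + 27*log(cos(2*b/3))/2


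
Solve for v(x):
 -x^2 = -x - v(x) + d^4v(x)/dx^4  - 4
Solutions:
 v(x) = C1*exp(-x) + C2*exp(x) + C3*sin(x) + C4*cos(x) + x^2 - x - 4


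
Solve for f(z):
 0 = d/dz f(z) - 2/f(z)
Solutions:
 f(z) = -sqrt(C1 + 4*z)
 f(z) = sqrt(C1 + 4*z)


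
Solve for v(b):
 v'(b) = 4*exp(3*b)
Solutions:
 v(b) = C1 + 4*exp(3*b)/3


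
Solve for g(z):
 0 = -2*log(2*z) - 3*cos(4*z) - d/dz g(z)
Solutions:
 g(z) = C1 - 2*z*log(z) - 2*z*log(2) + 2*z - 3*sin(4*z)/4


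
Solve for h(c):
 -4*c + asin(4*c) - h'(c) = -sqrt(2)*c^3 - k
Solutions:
 h(c) = C1 + sqrt(2)*c^4/4 - 2*c^2 + c*k + c*asin(4*c) + sqrt(1 - 16*c^2)/4


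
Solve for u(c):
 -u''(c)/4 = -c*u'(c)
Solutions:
 u(c) = C1 + C2*erfi(sqrt(2)*c)


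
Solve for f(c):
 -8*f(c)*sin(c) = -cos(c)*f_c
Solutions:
 f(c) = C1/cos(c)^8


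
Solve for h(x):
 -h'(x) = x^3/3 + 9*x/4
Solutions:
 h(x) = C1 - x^4/12 - 9*x^2/8


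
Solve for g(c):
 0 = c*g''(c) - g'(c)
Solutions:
 g(c) = C1 + C2*c^2


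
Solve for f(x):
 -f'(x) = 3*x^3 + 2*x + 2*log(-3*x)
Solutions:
 f(x) = C1 - 3*x^4/4 - x^2 - 2*x*log(-x) + 2*x*(1 - log(3))


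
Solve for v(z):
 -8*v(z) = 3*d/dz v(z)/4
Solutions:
 v(z) = C1*exp(-32*z/3)


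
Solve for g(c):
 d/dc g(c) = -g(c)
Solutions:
 g(c) = C1*exp(-c)


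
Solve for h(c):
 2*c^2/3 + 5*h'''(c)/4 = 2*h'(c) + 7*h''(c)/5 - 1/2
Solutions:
 h(c) = C1 + C2*exp(2*c*(7 - sqrt(299))/25) + C3*exp(2*c*(7 + sqrt(299))/25) + c^3/9 - 7*c^2/30 + 149*c/150


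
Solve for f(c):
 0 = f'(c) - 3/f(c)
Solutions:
 f(c) = -sqrt(C1 + 6*c)
 f(c) = sqrt(C1 + 6*c)


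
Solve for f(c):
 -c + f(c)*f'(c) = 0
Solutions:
 f(c) = -sqrt(C1 + c^2)
 f(c) = sqrt(C1 + c^2)


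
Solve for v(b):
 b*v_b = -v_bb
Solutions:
 v(b) = C1 + C2*erf(sqrt(2)*b/2)


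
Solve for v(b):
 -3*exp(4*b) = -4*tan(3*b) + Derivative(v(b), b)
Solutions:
 v(b) = C1 - 3*exp(4*b)/4 - 4*log(cos(3*b))/3


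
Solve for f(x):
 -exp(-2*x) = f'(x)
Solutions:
 f(x) = C1 + exp(-2*x)/2


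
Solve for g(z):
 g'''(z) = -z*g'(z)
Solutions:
 g(z) = C1 + Integral(C2*airyai(-z) + C3*airybi(-z), z)


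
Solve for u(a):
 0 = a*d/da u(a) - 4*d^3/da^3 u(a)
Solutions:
 u(a) = C1 + Integral(C2*airyai(2^(1/3)*a/2) + C3*airybi(2^(1/3)*a/2), a)


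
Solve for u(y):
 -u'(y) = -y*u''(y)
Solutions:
 u(y) = C1 + C2*y^2


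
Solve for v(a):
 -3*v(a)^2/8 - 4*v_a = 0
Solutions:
 v(a) = 32/(C1 + 3*a)


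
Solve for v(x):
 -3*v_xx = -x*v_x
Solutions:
 v(x) = C1 + C2*erfi(sqrt(6)*x/6)


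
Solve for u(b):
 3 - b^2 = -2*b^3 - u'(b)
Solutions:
 u(b) = C1 - b^4/2 + b^3/3 - 3*b


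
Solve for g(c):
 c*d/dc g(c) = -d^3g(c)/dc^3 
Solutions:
 g(c) = C1 + Integral(C2*airyai(-c) + C3*airybi(-c), c)


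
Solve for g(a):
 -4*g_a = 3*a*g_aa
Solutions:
 g(a) = C1 + C2/a^(1/3)


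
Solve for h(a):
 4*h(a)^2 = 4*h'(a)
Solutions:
 h(a) = -1/(C1 + a)


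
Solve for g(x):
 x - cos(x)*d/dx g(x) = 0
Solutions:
 g(x) = C1 + Integral(x/cos(x), x)


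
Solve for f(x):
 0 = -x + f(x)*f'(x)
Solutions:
 f(x) = -sqrt(C1 + x^2)
 f(x) = sqrt(C1 + x^2)


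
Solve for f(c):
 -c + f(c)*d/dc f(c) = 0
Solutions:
 f(c) = -sqrt(C1 + c^2)
 f(c) = sqrt(C1 + c^2)


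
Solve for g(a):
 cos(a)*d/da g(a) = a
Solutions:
 g(a) = C1 + Integral(a/cos(a), a)


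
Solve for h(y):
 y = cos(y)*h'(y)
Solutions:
 h(y) = C1 + Integral(y/cos(y), y)


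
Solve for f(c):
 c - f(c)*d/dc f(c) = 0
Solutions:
 f(c) = -sqrt(C1 + c^2)
 f(c) = sqrt(C1 + c^2)


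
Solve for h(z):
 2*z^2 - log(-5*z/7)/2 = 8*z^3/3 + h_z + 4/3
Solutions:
 h(z) = C1 - 2*z^4/3 + 2*z^3/3 - z*log(-z)/2 + z*(-log(5) - 5/6 + log(35)/2)


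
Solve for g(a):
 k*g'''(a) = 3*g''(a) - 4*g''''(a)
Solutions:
 g(a) = C1 + C2*a + C3*exp(a*(-k + sqrt(k^2 + 48))/8) + C4*exp(-a*(k + sqrt(k^2 + 48))/8)


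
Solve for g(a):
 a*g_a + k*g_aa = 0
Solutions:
 g(a) = C1 + C2*sqrt(k)*erf(sqrt(2)*a*sqrt(1/k)/2)


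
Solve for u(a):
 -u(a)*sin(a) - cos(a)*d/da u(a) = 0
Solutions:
 u(a) = C1*cos(a)


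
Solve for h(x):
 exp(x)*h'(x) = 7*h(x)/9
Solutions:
 h(x) = C1*exp(-7*exp(-x)/9)


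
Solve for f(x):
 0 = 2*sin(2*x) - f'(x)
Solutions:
 f(x) = C1 - cos(2*x)


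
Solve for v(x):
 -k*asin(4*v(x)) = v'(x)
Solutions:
 Integral(1/asin(4*_y), (_y, v(x))) = C1 - k*x


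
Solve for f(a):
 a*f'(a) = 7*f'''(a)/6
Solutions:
 f(a) = C1 + Integral(C2*airyai(6^(1/3)*7^(2/3)*a/7) + C3*airybi(6^(1/3)*7^(2/3)*a/7), a)


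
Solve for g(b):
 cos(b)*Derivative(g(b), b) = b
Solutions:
 g(b) = C1 + Integral(b/cos(b), b)


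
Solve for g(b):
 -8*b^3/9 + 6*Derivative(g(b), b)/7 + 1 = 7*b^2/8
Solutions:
 g(b) = C1 + 7*b^4/27 + 49*b^3/144 - 7*b/6


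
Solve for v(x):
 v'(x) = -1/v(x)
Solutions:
 v(x) = -sqrt(C1 - 2*x)
 v(x) = sqrt(C1 - 2*x)


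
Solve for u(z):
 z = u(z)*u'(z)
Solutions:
 u(z) = -sqrt(C1 + z^2)
 u(z) = sqrt(C1 + z^2)


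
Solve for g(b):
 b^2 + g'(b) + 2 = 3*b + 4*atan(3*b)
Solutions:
 g(b) = C1 - b^3/3 + 3*b^2/2 + 4*b*atan(3*b) - 2*b - 2*log(9*b^2 + 1)/3


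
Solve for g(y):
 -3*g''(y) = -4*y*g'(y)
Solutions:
 g(y) = C1 + C2*erfi(sqrt(6)*y/3)


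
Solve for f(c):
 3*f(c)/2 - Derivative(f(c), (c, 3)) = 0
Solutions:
 f(c) = C3*exp(2^(2/3)*3^(1/3)*c/2) + (C1*sin(2^(2/3)*3^(5/6)*c/4) + C2*cos(2^(2/3)*3^(5/6)*c/4))*exp(-2^(2/3)*3^(1/3)*c/4)


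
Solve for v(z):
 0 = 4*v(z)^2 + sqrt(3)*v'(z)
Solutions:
 v(z) = 3/(C1 + 4*sqrt(3)*z)


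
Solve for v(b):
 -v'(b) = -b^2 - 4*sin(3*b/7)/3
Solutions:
 v(b) = C1 + b^3/3 - 28*cos(3*b/7)/9


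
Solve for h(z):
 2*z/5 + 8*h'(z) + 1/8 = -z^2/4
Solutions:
 h(z) = C1 - z^3/96 - z^2/40 - z/64


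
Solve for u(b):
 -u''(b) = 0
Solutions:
 u(b) = C1 + C2*b


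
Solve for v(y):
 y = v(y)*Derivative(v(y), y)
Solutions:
 v(y) = -sqrt(C1 + y^2)
 v(y) = sqrt(C1 + y^2)


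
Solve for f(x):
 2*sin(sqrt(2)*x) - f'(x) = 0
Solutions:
 f(x) = C1 - sqrt(2)*cos(sqrt(2)*x)


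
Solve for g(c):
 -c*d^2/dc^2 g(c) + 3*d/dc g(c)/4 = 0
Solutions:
 g(c) = C1 + C2*c^(7/4)


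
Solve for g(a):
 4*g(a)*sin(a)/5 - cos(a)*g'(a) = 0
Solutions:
 g(a) = C1/cos(a)^(4/5)


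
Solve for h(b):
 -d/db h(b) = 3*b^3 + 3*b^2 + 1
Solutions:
 h(b) = C1 - 3*b^4/4 - b^3 - b


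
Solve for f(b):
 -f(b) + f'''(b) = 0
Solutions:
 f(b) = C3*exp(b) + (C1*sin(sqrt(3)*b/2) + C2*cos(sqrt(3)*b/2))*exp(-b/2)


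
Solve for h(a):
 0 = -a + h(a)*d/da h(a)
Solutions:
 h(a) = -sqrt(C1 + a^2)
 h(a) = sqrt(C1 + a^2)


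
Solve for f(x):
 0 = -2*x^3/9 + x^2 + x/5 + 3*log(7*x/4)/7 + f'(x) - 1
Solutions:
 f(x) = C1 + x^4/18 - x^3/3 - x^2/10 - 3*x*log(x)/7 - 3*x*log(7)/7 + 6*x*log(2)/7 + 10*x/7


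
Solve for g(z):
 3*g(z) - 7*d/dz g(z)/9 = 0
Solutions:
 g(z) = C1*exp(27*z/7)


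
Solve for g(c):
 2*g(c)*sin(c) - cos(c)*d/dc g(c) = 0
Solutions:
 g(c) = C1/cos(c)^2


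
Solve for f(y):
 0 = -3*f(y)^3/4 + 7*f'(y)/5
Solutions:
 f(y) = -sqrt(14)*sqrt(-1/(C1 + 15*y))
 f(y) = sqrt(14)*sqrt(-1/(C1 + 15*y))


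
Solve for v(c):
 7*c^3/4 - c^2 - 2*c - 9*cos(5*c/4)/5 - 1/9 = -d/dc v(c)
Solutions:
 v(c) = C1 - 7*c^4/16 + c^3/3 + c^2 + c/9 + 36*sin(5*c/4)/25


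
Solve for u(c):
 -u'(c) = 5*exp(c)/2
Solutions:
 u(c) = C1 - 5*exp(c)/2


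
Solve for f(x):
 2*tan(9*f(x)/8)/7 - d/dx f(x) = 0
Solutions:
 f(x) = -8*asin(C1*exp(9*x/28))/9 + 8*pi/9
 f(x) = 8*asin(C1*exp(9*x/28))/9


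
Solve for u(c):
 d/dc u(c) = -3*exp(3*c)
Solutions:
 u(c) = C1 - exp(3*c)


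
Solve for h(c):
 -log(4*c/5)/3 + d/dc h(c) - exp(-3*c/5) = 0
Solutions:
 h(c) = C1 + c*log(c)/3 + c*(-log(5) - 1 + 2*log(2))/3 - 5*exp(-3*c/5)/3


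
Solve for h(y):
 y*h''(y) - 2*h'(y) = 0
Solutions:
 h(y) = C1 + C2*y^3


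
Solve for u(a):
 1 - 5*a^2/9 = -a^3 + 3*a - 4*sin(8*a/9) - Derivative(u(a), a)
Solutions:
 u(a) = C1 - a^4/4 + 5*a^3/27 + 3*a^2/2 - a + 9*cos(8*a/9)/2


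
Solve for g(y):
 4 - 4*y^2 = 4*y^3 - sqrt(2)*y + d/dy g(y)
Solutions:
 g(y) = C1 - y^4 - 4*y^3/3 + sqrt(2)*y^2/2 + 4*y


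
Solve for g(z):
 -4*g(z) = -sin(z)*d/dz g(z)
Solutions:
 g(z) = C1*(cos(z)^2 - 2*cos(z) + 1)/(cos(z)^2 + 2*cos(z) + 1)


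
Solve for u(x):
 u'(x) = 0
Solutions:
 u(x) = C1


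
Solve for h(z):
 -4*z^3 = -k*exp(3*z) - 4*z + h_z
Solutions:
 h(z) = C1 + k*exp(3*z)/3 - z^4 + 2*z^2


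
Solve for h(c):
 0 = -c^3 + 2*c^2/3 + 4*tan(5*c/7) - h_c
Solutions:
 h(c) = C1 - c^4/4 + 2*c^3/9 - 28*log(cos(5*c/7))/5


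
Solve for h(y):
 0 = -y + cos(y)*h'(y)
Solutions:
 h(y) = C1 + Integral(y/cos(y), y)


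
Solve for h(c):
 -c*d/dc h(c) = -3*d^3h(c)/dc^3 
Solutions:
 h(c) = C1 + Integral(C2*airyai(3^(2/3)*c/3) + C3*airybi(3^(2/3)*c/3), c)


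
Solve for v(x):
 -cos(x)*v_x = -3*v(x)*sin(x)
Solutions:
 v(x) = C1/cos(x)^3


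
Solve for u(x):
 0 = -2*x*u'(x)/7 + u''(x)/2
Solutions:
 u(x) = C1 + C2*erfi(sqrt(14)*x/7)


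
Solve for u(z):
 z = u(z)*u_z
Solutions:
 u(z) = -sqrt(C1 + z^2)
 u(z) = sqrt(C1 + z^2)


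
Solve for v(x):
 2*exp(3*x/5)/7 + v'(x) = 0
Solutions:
 v(x) = C1 - 10*exp(3*x/5)/21


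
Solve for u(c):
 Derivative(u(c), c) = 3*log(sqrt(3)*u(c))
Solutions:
 -2*Integral(1/(2*log(_y) + log(3)), (_y, u(c)))/3 = C1 - c


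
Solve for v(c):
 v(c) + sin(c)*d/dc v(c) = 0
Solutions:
 v(c) = C1*sqrt(cos(c) + 1)/sqrt(cos(c) - 1)


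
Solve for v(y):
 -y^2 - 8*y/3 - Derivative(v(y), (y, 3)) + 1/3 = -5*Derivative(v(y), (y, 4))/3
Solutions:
 v(y) = C1 + C2*y + C3*y^2 + C4*exp(3*y/5) - y^5/60 - y^4/4 - 29*y^3/18


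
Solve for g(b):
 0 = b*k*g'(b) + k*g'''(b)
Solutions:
 g(b) = C1 + Integral(C2*airyai(-b) + C3*airybi(-b), b)


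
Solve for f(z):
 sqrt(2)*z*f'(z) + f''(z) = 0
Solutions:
 f(z) = C1 + C2*erf(2^(3/4)*z/2)


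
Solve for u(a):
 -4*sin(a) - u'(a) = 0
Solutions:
 u(a) = C1 + 4*cos(a)


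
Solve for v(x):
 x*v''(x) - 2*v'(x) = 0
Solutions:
 v(x) = C1 + C2*x^3


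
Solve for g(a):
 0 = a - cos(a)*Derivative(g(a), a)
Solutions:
 g(a) = C1 + Integral(a/cos(a), a)


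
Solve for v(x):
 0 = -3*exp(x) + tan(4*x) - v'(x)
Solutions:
 v(x) = C1 - 3*exp(x) - log(cos(4*x))/4


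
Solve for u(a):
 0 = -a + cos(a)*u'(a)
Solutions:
 u(a) = C1 + Integral(a/cos(a), a)


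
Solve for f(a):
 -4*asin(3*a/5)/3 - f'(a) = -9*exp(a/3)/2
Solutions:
 f(a) = C1 - 4*a*asin(3*a/5)/3 - 4*sqrt(25 - 9*a^2)/9 + 27*exp(a/3)/2


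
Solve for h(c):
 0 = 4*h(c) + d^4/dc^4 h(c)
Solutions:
 h(c) = (C1*sin(c) + C2*cos(c))*exp(-c) + (C3*sin(c) + C4*cos(c))*exp(c)


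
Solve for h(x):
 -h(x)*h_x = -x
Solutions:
 h(x) = -sqrt(C1 + x^2)
 h(x) = sqrt(C1 + x^2)


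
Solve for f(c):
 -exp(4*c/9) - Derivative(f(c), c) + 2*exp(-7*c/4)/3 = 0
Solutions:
 f(c) = C1 - 9*exp(4*c/9)/4 - 8*exp(-7*c/4)/21


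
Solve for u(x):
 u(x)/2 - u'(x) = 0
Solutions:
 u(x) = C1*exp(x/2)


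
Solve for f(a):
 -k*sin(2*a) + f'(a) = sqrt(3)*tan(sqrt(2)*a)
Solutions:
 f(a) = C1 - k*cos(2*a)/2 - sqrt(6)*log(cos(sqrt(2)*a))/2


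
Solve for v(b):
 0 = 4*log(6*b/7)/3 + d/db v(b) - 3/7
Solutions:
 v(b) = C1 - 4*b*log(b)/3 - 4*b*log(6)/3 + 37*b/21 + 4*b*log(7)/3


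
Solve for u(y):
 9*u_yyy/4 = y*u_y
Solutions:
 u(y) = C1 + Integral(C2*airyai(2^(2/3)*3^(1/3)*y/3) + C3*airybi(2^(2/3)*3^(1/3)*y/3), y)


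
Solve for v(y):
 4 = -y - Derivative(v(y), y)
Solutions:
 v(y) = C1 - y^2/2 - 4*y


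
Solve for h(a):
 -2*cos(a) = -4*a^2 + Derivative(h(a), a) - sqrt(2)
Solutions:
 h(a) = C1 + 4*a^3/3 + sqrt(2)*a - 2*sin(a)


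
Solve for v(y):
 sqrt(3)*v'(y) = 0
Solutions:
 v(y) = C1


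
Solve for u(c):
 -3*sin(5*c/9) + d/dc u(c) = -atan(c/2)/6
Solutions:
 u(c) = C1 - c*atan(c/2)/6 + log(c^2 + 4)/6 - 27*cos(5*c/9)/5


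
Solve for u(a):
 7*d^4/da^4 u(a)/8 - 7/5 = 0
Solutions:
 u(a) = C1 + C2*a + C3*a^2 + C4*a^3 + a^4/15


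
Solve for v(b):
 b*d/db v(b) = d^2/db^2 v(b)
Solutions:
 v(b) = C1 + C2*erfi(sqrt(2)*b/2)


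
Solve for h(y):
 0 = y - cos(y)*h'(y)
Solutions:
 h(y) = C1 + Integral(y/cos(y), y)


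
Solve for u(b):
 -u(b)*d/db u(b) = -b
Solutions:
 u(b) = -sqrt(C1 + b^2)
 u(b) = sqrt(C1 + b^2)


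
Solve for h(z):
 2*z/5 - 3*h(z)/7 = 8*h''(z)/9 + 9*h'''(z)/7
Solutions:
 h(z) = C1*exp(z*(-224 + 6272*2^(1/3)/(2187*sqrt(5485433) + 5134201)^(1/3) + 2^(2/3)*(2187*sqrt(5485433) + 5134201)^(1/3))/972)*sin(2^(1/3)*sqrt(3)*z*(-2^(1/3)*(2187*sqrt(5485433) + 5134201)^(1/3) + 6272/(2187*sqrt(5485433) + 5134201)^(1/3))/972) + C2*exp(z*(-224 + 6272*2^(1/3)/(2187*sqrt(5485433) + 5134201)^(1/3) + 2^(2/3)*(2187*sqrt(5485433) + 5134201)^(1/3))/972)*cos(2^(1/3)*sqrt(3)*z*(-2^(1/3)*(2187*sqrt(5485433) + 5134201)^(1/3) + 6272/(2187*sqrt(5485433) + 5134201)^(1/3))/972) + C3*exp(-z*(6272*2^(1/3)/(2187*sqrt(5485433) + 5134201)^(1/3) + 112 + 2^(2/3)*(2187*sqrt(5485433) + 5134201)^(1/3))/486) + 14*z/15


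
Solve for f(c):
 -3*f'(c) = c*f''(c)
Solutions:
 f(c) = C1 + C2/c^2


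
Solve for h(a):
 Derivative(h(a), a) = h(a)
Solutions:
 h(a) = C1*exp(a)


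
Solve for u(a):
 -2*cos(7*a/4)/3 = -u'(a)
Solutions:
 u(a) = C1 + 8*sin(7*a/4)/21


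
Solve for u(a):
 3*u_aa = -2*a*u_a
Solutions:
 u(a) = C1 + C2*erf(sqrt(3)*a/3)


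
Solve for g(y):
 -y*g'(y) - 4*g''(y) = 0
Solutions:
 g(y) = C1 + C2*erf(sqrt(2)*y/4)


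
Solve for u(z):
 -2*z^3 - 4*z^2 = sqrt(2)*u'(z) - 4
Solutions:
 u(z) = C1 - sqrt(2)*z^4/4 - 2*sqrt(2)*z^3/3 + 2*sqrt(2)*z


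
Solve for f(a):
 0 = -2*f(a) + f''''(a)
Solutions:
 f(a) = C1*exp(-2^(1/4)*a) + C2*exp(2^(1/4)*a) + C3*sin(2^(1/4)*a) + C4*cos(2^(1/4)*a)


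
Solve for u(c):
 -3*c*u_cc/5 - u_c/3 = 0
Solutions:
 u(c) = C1 + C2*c^(4/9)


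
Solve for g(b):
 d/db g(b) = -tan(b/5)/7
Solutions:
 g(b) = C1 + 5*log(cos(b/5))/7


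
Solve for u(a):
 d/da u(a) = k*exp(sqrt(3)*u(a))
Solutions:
 u(a) = sqrt(3)*(2*log(-1/(C1 + a*k)) - log(3))/6


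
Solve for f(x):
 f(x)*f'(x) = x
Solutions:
 f(x) = -sqrt(C1 + x^2)
 f(x) = sqrt(C1 + x^2)


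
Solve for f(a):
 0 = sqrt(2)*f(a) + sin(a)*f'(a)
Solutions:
 f(a) = C1*(cos(a) + 1)^(sqrt(2)/2)/(cos(a) - 1)^(sqrt(2)/2)


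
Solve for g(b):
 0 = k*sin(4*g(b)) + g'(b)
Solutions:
 g(b) = -acos((-C1 - exp(8*b*k))/(C1 - exp(8*b*k)))/4 + pi/2
 g(b) = acos((-C1 - exp(8*b*k))/(C1 - exp(8*b*k)))/4


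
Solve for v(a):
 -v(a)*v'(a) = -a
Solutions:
 v(a) = -sqrt(C1 + a^2)
 v(a) = sqrt(C1 + a^2)


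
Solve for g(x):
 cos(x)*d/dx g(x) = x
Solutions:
 g(x) = C1 + Integral(x/cos(x), x)


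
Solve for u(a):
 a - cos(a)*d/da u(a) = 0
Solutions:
 u(a) = C1 + Integral(a/cos(a), a)


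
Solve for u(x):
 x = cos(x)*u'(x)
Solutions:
 u(x) = C1 + Integral(x/cos(x), x)


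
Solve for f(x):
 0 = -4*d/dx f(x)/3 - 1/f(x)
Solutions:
 f(x) = -sqrt(C1 - 6*x)/2
 f(x) = sqrt(C1 - 6*x)/2


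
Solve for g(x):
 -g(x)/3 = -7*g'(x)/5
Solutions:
 g(x) = C1*exp(5*x/21)


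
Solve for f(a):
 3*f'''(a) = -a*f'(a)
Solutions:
 f(a) = C1 + Integral(C2*airyai(-3^(2/3)*a/3) + C3*airybi(-3^(2/3)*a/3), a)


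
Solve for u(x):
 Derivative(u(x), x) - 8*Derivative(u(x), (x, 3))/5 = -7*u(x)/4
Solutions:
 u(x) = C1*exp(-15^(1/3)*x*(2*15^(1/3)/(sqrt(3849) + 63)^(1/3) + (sqrt(3849) + 63)^(1/3))/24)*sin(3^(1/6)*5^(1/3)*x*(-3^(2/3)*(sqrt(3849) + 63)^(1/3) + 6*5^(1/3)/(sqrt(3849) + 63)^(1/3))/24) + C2*exp(-15^(1/3)*x*(2*15^(1/3)/(sqrt(3849) + 63)^(1/3) + (sqrt(3849) + 63)^(1/3))/24)*cos(3^(1/6)*5^(1/3)*x*(-3^(2/3)*(sqrt(3849) + 63)^(1/3) + 6*5^(1/3)/(sqrt(3849) + 63)^(1/3))/24) + C3*exp(15^(1/3)*x*(2*15^(1/3)/(sqrt(3849) + 63)^(1/3) + (sqrt(3849) + 63)^(1/3))/12)


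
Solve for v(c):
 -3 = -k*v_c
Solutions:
 v(c) = C1 + 3*c/k


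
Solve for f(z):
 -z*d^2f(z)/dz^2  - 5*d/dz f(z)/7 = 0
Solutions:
 f(z) = C1 + C2*z^(2/7)


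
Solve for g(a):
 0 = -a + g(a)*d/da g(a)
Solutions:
 g(a) = -sqrt(C1 + a^2)
 g(a) = sqrt(C1 + a^2)


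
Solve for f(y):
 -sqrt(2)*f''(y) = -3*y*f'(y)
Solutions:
 f(y) = C1 + C2*erfi(2^(1/4)*sqrt(3)*y/2)


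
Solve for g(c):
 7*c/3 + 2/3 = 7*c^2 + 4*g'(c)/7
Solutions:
 g(c) = C1 - 49*c^3/12 + 49*c^2/24 + 7*c/6


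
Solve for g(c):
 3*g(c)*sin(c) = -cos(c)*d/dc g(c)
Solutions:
 g(c) = C1*cos(c)^3


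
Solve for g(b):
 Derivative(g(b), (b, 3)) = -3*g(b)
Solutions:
 g(b) = C3*exp(-3^(1/3)*b) + (C1*sin(3^(5/6)*b/2) + C2*cos(3^(5/6)*b/2))*exp(3^(1/3)*b/2)


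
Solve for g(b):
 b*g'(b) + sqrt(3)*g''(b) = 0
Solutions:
 g(b) = C1 + C2*erf(sqrt(2)*3^(3/4)*b/6)


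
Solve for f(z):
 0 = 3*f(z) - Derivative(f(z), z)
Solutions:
 f(z) = C1*exp(3*z)


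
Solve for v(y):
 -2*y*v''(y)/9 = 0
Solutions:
 v(y) = C1 + C2*y


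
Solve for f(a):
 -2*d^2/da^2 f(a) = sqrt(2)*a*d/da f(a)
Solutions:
 f(a) = C1 + C2*erf(2^(1/4)*a/2)


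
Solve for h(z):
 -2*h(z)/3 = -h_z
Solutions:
 h(z) = C1*exp(2*z/3)


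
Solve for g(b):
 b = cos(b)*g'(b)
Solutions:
 g(b) = C1 + Integral(b/cos(b), b)


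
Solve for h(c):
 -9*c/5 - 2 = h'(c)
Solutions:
 h(c) = C1 - 9*c^2/10 - 2*c


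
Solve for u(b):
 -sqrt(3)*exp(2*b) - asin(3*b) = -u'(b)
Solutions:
 u(b) = C1 + b*asin(3*b) + sqrt(1 - 9*b^2)/3 + sqrt(3)*exp(2*b)/2


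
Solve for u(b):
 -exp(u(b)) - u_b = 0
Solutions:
 u(b) = log(1/(C1 + b))


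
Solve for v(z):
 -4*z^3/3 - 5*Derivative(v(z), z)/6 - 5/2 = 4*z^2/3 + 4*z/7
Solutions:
 v(z) = C1 - 2*z^4/5 - 8*z^3/15 - 12*z^2/35 - 3*z


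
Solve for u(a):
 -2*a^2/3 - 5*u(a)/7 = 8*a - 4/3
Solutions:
 u(a) = -14*a^2/15 - 56*a/5 + 28/15


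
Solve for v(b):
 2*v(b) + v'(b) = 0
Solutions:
 v(b) = C1*exp(-2*b)


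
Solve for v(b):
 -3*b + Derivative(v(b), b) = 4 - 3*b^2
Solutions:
 v(b) = C1 - b^3 + 3*b^2/2 + 4*b


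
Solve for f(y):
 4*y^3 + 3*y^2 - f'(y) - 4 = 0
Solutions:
 f(y) = C1 + y^4 + y^3 - 4*y


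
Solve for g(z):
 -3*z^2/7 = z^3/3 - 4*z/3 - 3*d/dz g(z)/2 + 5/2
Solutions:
 g(z) = C1 + z^4/18 + 2*z^3/21 - 4*z^2/9 + 5*z/3


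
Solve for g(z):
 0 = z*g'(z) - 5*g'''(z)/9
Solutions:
 g(z) = C1 + Integral(C2*airyai(15^(2/3)*z/5) + C3*airybi(15^(2/3)*z/5), z)


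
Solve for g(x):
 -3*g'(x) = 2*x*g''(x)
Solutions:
 g(x) = C1 + C2/sqrt(x)


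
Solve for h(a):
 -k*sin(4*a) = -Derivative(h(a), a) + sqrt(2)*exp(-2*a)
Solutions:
 h(a) = C1 - k*cos(4*a)/4 - sqrt(2)*exp(-2*a)/2


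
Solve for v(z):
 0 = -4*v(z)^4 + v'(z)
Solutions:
 v(z) = (-1/(C1 + 12*z))^(1/3)
 v(z) = (-1/(C1 + 4*z))^(1/3)*(-3^(2/3) - 3*3^(1/6)*I)/6
 v(z) = (-1/(C1 + 4*z))^(1/3)*(-3^(2/3) + 3*3^(1/6)*I)/6


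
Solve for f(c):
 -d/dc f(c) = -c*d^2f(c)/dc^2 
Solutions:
 f(c) = C1 + C2*c^2


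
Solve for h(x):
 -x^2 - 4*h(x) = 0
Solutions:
 h(x) = -x^2/4


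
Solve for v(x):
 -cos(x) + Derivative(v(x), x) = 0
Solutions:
 v(x) = C1 + sin(x)


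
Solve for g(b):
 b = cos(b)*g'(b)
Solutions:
 g(b) = C1 + Integral(b/cos(b), b)


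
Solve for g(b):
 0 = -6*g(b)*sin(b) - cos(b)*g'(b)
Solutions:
 g(b) = C1*cos(b)^6


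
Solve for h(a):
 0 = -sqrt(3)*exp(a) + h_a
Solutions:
 h(a) = C1 + sqrt(3)*exp(a)


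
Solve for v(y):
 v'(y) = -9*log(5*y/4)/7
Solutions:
 v(y) = C1 - 9*y*log(y)/7 - 9*y*log(5)/7 + 9*y/7 + 18*y*log(2)/7


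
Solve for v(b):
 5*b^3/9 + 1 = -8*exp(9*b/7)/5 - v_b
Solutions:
 v(b) = C1 - 5*b^4/36 - b - 56*exp(9*b/7)/45


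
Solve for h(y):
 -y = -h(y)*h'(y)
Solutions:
 h(y) = -sqrt(C1 + y^2)
 h(y) = sqrt(C1 + y^2)


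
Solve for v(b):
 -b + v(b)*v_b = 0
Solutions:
 v(b) = -sqrt(C1 + b^2)
 v(b) = sqrt(C1 + b^2)


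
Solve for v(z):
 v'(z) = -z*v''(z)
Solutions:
 v(z) = C1 + C2*log(z)


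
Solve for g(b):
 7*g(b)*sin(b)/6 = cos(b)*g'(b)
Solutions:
 g(b) = C1/cos(b)^(7/6)


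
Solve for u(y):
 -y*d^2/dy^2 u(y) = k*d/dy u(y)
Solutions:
 u(y) = C1 + y^(1 - re(k))*(C2*sin(log(y)*Abs(im(k))) + C3*cos(log(y)*im(k)))


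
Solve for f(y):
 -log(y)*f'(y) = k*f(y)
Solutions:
 f(y) = C1*exp(-k*li(y))


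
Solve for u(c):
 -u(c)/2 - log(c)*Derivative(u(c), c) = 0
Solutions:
 u(c) = C1*exp(-li(c)/2)


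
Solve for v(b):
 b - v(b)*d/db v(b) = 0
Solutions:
 v(b) = -sqrt(C1 + b^2)
 v(b) = sqrt(C1 + b^2)


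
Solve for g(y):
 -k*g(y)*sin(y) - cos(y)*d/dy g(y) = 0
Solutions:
 g(y) = C1*exp(k*log(cos(y)))


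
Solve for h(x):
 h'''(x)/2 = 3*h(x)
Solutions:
 h(x) = C3*exp(6^(1/3)*x) + (C1*sin(2^(1/3)*3^(5/6)*x/2) + C2*cos(2^(1/3)*3^(5/6)*x/2))*exp(-6^(1/3)*x/2)


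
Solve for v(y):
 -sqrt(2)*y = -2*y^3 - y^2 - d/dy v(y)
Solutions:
 v(y) = C1 - y^4/2 - y^3/3 + sqrt(2)*y^2/2


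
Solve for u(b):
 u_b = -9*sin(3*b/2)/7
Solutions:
 u(b) = C1 + 6*cos(3*b/2)/7


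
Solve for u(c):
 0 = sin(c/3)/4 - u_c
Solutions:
 u(c) = C1 - 3*cos(c/3)/4


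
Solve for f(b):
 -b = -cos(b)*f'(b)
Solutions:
 f(b) = C1 + Integral(b/cos(b), b)


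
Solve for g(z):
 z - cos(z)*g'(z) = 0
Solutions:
 g(z) = C1 + Integral(z/cos(z), z)


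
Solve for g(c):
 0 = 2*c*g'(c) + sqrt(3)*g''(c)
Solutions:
 g(c) = C1 + C2*erf(3^(3/4)*c/3)


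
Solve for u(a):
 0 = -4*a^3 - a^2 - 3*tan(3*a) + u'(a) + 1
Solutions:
 u(a) = C1 + a^4 + a^3/3 - a - log(cos(3*a))


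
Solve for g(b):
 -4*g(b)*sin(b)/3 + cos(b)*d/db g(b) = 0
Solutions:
 g(b) = C1/cos(b)^(4/3)


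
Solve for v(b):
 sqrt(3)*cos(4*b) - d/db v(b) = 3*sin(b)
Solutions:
 v(b) = C1 + sqrt(3)*sin(4*b)/4 + 3*cos(b)


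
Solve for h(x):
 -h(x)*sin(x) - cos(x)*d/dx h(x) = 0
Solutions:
 h(x) = C1*cos(x)


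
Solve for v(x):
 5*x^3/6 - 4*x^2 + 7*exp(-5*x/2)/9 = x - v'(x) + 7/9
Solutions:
 v(x) = C1 - 5*x^4/24 + 4*x^3/3 + x^2/2 + 7*x/9 + 14*exp(-5*x/2)/45


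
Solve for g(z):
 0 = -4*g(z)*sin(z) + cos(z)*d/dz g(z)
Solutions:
 g(z) = C1/cos(z)^4


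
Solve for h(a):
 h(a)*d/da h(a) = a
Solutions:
 h(a) = -sqrt(C1 + a^2)
 h(a) = sqrt(C1 + a^2)


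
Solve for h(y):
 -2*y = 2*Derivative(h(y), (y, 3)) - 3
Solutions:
 h(y) = C1 + C2*y + C3*y^2 - y^4/24 + y^3/4


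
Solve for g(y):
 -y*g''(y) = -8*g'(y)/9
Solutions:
 g(y) = C1 + C2*y^(17/9)


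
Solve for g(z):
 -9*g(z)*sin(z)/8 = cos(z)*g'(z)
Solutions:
 g(z) = C1*cos(z)^(9/8)


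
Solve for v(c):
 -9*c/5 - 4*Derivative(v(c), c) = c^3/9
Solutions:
 v(c) = C1 - c^4/144 - 9*c^2/40


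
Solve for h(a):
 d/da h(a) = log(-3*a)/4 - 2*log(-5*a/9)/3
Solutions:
 h(a) = C1 - 5*a*log(-a)/12 + a*(-8*log(5) + 5 + 19*log(3))/12


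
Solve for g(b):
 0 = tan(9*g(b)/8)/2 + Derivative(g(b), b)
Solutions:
 g(b) = -8*asin(C1*exp(-9*b/16))/9 + 8*pi/9
 g(b) = 8*asin(C1*exp(-9*b/16))/9


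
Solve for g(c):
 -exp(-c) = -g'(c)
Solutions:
 g(c) = C1 - exp(-c)


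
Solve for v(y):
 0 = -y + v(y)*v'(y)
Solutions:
 v(y) = -sqrt(C1 + y^2)
 v(y) = sqrt(C1 + y^2)


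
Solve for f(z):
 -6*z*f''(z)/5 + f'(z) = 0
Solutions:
 f(z) = C1 + C2*z^(11/6)


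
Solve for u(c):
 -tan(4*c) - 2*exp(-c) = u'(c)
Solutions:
 u(c) = C1 - log(tan(4*c)^2 + 1)/8 + 2*exp(-c)


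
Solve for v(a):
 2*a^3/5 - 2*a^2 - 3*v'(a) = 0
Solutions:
 v(a) = C1 + a^4/30 - 2*a^3/9


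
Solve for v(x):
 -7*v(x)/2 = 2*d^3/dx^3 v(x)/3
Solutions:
 v(x) = C3*exp(-42^(1/3)*x/2) + (C1*sin(14^(1/3)*3^(5/6)*x/4) + C2*cos(14^(1/3)*3^(5/6)*x/4))*exp(42^(1/3)*x/4)


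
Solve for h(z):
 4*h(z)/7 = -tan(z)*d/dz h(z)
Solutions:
 h(z) = C1/sin(z)^(4/7)


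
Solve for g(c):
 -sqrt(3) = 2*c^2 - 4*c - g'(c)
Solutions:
 g(c) = C1 + 2*c^3/3 - 2*c^2 + sqrt(3)*c


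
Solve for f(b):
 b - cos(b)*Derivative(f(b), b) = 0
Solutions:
 f(b) = C1 + Integral(b/cos(b), b)


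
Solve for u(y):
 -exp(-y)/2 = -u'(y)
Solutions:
 u(y) = C1 - exp(-y)/2


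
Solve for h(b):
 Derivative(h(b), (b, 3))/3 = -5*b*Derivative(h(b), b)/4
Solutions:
 h(b) = C1 + Integral(C2*airyai(-30^(1/3)*b/2) + C3*airybi(-30^(1/3)*b/2), b)


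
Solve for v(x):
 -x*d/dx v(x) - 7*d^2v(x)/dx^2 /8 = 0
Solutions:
 v(x) = C1 + C2*erf(2*sqrt(7)*x/7)


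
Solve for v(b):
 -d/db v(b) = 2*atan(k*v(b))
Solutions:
 Integral(1/atan(_y*k), (_y, v(b))) = C1 - 2*b


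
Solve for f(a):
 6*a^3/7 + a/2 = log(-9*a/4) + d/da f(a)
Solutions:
 f(a) = C1 + 3*a^4/14 + a^2/4 - a*log(-a) + a*(-2*log(3) + 1 + 2*log(2))


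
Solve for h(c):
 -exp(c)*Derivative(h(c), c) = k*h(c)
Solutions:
 h(c) = C1*exp(k*exp(-c))


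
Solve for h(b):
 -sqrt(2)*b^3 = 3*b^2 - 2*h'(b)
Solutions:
 h(b) = C1 + sqrt(2)*b^4/8 + b^3/2


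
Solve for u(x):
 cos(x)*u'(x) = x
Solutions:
 u(x) = C1 + Integral(x/cos(x), x)


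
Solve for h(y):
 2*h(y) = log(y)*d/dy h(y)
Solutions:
 h(y) = C1*exp(2*li(y))


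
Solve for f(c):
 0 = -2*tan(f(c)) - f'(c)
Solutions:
 f(c) = pi - asin(C1*exp(-2*c))
 f(c) = asin(C1*exp(-2*c))


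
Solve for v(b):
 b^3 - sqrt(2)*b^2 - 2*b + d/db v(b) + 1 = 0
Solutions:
 v(b) = C1 - b^4/4 + sqrt(2)*b^3/3 + b^2 - b


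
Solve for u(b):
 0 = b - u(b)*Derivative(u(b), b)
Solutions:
 u(b) = -sqrt(C1 + b^2)
 u(b) = sqrt(C1 + b^2)


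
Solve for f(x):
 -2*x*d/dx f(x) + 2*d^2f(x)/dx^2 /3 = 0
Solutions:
 f(x) = C1 + C2*erfi(sqrt(6)*x/2)


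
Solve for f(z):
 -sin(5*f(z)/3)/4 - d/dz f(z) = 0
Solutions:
 z/4 + 3*log(cos(5*f(z)/3) - 1)/10 - 3*log(cos(5*f(z)/3) + 1)/10 = C1


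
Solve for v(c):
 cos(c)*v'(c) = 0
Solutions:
 v(c) = C1


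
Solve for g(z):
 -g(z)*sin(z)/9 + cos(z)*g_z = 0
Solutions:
 g(z) = C1/cos(z)^(1/9)


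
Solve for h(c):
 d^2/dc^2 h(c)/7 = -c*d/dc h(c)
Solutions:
 h(c) = C1 + C2*erf(sqrt(14)*c/2)


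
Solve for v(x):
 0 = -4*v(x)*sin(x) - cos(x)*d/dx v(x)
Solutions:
 v(x) = C1*cos(x)^4


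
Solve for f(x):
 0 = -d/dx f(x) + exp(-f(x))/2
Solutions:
 f(x) = log(C1 + x/2)


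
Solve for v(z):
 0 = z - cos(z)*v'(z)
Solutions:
 v(z) = C1 + Integral(z/cos(z), z)


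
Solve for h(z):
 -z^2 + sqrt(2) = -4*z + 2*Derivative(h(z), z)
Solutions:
 h(z) = C1 - z^3/6 + z^2 + sqrt(2)*z/2


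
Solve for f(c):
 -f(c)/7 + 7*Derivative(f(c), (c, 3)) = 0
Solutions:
 f(c) = C3*exp(7^(1/3)*c/7) + (C1*sin(sqrt(3)*7^(1/3)*c/14) + C2*cos(sqrt(3)*7^(1/3)*c/14))*exp(-7^(1/3)*c/14)


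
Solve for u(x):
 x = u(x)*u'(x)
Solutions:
 u(x) = -sqrt(C1 + x^2)
 u(x) = sqrt(C1 + x^2)


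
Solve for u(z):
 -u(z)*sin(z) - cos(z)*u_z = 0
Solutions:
 u(z) = C1*cos(z)


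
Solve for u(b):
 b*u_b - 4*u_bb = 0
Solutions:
 u(b) = C1 + C2*erfi(sqrt(2)*b/4)


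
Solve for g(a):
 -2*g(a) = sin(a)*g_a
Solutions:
 g(a) = C1*(cos(a) + 1)/(cos(a) - 1)


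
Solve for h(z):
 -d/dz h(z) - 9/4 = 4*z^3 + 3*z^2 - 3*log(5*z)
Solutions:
 h(z) = C1 - z^4 - z^3 + 3*z*log(z) - 21*z/4 + z*log(125)


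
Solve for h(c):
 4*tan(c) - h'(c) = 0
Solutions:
 h(c) = C1 - 4*log(cos(c))


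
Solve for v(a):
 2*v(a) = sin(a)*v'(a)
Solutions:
 v(a) = C1*(cos(a) - 1)/(cos(a) + 1)


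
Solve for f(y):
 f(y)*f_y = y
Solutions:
 f(y) = -sqrt(C1 + y^2)
 f(y) = sqrt(C1 + y^2)


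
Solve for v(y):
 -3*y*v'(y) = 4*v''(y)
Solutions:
 v(y) = C1 + C2*erf(sqrt(6)*y/4)


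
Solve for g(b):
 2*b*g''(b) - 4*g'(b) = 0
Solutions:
 g(b) = C1 + C2*b^3


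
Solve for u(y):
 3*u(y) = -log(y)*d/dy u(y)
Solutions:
 u(y) = C1*exp(-3*li(y))


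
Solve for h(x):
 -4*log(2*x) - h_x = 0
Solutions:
 h(x) = C1 - 4*x*log(x) - x*log(16) + 4*x


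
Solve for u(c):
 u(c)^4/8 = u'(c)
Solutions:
 u(c) = 2*(-1/(C1 + 3*c))^(1/3)
 u(c) = (-1/(C1 + c))^(1/3)*(-3^(2/3)/3 - 3^(1/6)*I)
 u(c) = (-1/(C1 + c))^(1/3)*(-3^(2/3)/3 + 3^(1/6)*I)


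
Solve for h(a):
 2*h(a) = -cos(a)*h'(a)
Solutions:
 h(a) = C1*(sin(a) - 1)/(sin(a) + 1)


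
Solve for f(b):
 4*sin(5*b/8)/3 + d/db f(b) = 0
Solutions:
 f(b) = C1 + 32*cos(5*b/8)/15


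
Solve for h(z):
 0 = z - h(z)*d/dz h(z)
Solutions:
 h(z) = -sqrt(C1 + z^2)
 h(z) = sqrt(C1 + z^2)


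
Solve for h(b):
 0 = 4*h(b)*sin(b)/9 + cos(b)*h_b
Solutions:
 h(b) = C1*cos(b)^(4/9)


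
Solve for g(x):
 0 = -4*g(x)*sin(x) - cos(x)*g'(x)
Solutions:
 g(x) = C1*cos(x)^4


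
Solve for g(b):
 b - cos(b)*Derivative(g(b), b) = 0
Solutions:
 g(b) = C1 + Integral(b/cos(b), b)


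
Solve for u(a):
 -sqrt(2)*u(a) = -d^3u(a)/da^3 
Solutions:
 u(a) = C3*exp(2^(1/6)*a) + (C1*sin(2^(1/6)*sqrt(3)*a/2) + C2*cos(2^(1/6)*sqrt(3)*a/2))*exp(-2^(1/6)*a/2)


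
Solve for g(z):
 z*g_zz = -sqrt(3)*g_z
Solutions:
 g(z) = C1 + C2*z^(1 - sqrt(3))


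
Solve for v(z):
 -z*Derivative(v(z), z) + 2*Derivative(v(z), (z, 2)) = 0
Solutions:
 v(z) = C1 + C2*erfi(z/2)


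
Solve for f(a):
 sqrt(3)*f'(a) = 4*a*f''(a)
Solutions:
 f(a) = C1 + C2*a^(sqrt(3)/4 + 1)


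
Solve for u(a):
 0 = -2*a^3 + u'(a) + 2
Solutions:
 u(a) = C1 + a^4/2 - 2*a


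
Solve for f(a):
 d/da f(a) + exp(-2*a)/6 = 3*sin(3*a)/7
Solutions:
 f(a) = C1 - cos(3*a)/7 + exp(-2*a)/12


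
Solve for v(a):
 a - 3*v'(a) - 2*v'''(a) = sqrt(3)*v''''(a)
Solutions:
 v(a) = C1 + C2*exp(a*(-8*sqrt(3) + 8*18^(1/3)/(135*sqrt(11) + 259*sqrt(3))^(1/3) + 12^(1/3)*(135*sqrt(11) + 259*sqrt(3))^(1/3))/36)*sin(2^(1/3)*3^(1/6)*a*(-2^(1/3)*3^(2/3)*(135*sqrt(11) + 259*sqrt(3))^(1/3) + 24/(135*sqrt(11) + 259*sqrt(3))^(1/3))/36) + C3*exp(a*(-8*sqrt(3) + 8*18^(1/3)/(135*sqrt(11) + 259*sqrt(3))^(1/3) + 12^(1/3)*(135*sqrt(11) + 259*sqrt(3))^(1/3))/36)*cos(2^(1/3)*3^(1/6)*a*(-2^(1/3)*3^(2/3)*(135*sqrt(11) + 259*sqrt(3))^(1/3) + 24/(135*sqrt(11) + 259*sqrt(3))^(1/3))/36) + C4*exp(-a*(8*18^(1/3)/(135*sqrt(11) + 259*sqrt(3))^(1/3) + 4*sqrt(3) + 12^(1/3)*(135*sqrt(11) + 259*sqrt(3))^(1/3))/18) + a^2/6


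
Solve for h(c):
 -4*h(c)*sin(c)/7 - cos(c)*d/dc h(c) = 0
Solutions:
 h(c) = C1*cos(c)^(4/7)


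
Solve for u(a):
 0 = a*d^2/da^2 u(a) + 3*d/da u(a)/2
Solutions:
 u(a) = C1 + C2/sqrt(a)


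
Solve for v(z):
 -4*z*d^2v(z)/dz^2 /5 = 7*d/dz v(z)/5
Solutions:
 v(z) = C1 + C2/z^(3/4)


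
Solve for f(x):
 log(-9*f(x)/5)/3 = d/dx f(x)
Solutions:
 -3*Integral(1/(log(-_y) - log(5) + 2*log(3)), (_y, f(x))) = C1 - x


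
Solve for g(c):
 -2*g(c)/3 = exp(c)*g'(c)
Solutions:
 g(c) = C1*exp(2*exp(-c)/3)


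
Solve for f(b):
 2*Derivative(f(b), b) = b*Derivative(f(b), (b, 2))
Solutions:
 f(b) = C1 + C2*b^3


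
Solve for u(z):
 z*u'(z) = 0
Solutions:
 u(z) = C1


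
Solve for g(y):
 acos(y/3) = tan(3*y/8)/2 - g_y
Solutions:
 g(y) = C1 - y*acos(y/3) + sqrt(9 - y^2) - 4*log(cos(3*y/8))/3


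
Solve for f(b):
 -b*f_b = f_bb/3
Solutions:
 f(b) = C1 + C2*erf(sqrt(6)*b/2)


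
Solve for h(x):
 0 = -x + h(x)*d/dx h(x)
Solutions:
 h(x) = -sqrt(C1 + x^2)
 h(x) = sqrt(C1 + x^2)


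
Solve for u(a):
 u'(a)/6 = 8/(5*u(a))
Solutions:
 u(a) = -sqrt(C1 + 480*a)/5
 u(a) = sqrt(C1 + 480*a)/5


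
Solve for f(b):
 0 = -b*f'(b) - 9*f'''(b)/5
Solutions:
 f(b) = C1 + Integral(C2*airyai(-15^(1/3)*b/3) + C3*airybi(-15^(1/3)*b/3), b)
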